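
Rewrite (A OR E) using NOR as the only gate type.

((A NOR E) NOR (A NOR E))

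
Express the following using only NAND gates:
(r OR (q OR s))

((r NAND r) NAND (((q NAND q) NAND (s NAND s)) NAND ((q NAND q) NAND (s NAND s))))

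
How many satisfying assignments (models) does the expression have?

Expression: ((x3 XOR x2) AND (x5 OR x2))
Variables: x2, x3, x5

Satisfying assignments: (0,1,1), (1,0,0), (1,0,1)
Count: 3 out of 8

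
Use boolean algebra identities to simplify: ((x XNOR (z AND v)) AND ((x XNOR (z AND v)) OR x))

By absorption (E AND (E OR v) = E):
= (x XNOR (z AND v))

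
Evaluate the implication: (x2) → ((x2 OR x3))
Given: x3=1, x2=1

Antecedent (x2) = 1; consequent ((x2 OR x3)) = 1.
1 → 1 = 1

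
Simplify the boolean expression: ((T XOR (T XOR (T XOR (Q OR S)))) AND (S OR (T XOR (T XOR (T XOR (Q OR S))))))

By absorption (E AND (E OR v) = E) then XOR self-cancellation ((E XOR v) XOR v = E):
= (T XOR (Q OR S))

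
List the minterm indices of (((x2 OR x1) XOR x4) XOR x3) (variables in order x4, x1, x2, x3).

Σm(1, 2, 4, 6, 8, 11, 13, 15) = (NOT x4 AND NOT x1 AND NOT x2 AND x3) OR (NOT x4 AND NOT x1 AND x2 AND NOT x3) OR (NOT x4 AND x1 AND NOT x2 AND NOT x3) OR (NOT x4 AND x1 AND x2 AND NOT x3) OR (x4 AND NOT x1 AND NOT x2 AND NOT x3) OR (x4 AND NOT x1 AND x2 AND x3) OR (x4 AND x1 AND NOT x2 AND x3) OR (x4 AND x1 AND x2 AND x3)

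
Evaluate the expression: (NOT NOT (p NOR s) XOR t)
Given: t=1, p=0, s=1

Substituting: (NOT NOT (0 NOR 1) XOR 1)
= 1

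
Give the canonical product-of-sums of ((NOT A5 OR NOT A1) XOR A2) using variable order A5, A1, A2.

ΠM(1, 3, 5, 6) = (A5 OR A1 OR NOT A2) AND (A5 OR NOT A1 OR NOT A2) AND (NOT A5 OR A1 OR NOT A2) AND (NOT A5 OR NOT A1 OR A2)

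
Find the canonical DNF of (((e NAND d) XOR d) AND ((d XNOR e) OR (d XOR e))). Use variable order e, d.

(NOT e AND NOT d) OR (e AND NOT d) OR (e AND d)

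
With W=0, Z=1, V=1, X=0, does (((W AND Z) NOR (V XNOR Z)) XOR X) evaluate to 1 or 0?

Substituting: (((0 AND 1) NOR (1 XNOR 1)) XOR 0)
= 0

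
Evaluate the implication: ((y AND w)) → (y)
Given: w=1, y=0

Antecedent ((y AND w)) = 0; consequent (y) = 0.
0 → 0 = 1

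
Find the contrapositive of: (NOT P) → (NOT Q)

Contrapositive: Q → P
Note: A statement and its contrapositive are logically equivalent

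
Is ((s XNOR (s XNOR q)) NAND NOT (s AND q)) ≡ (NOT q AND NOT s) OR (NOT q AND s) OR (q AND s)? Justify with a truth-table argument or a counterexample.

Yes, they are equivalent — the two output columns agree on all 4 assignments:
q | s | Expression 1 | Expression 2
-----------------------------------
0 | 0 | 1 | 1
0 | 1 | 1 | 1
1 | 0 | 0 | 0
1 | 1 | 1 | 1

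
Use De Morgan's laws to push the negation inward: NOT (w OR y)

NOT w AND NOT y
De Morgan's: NOT(OR of terms) = AND of negations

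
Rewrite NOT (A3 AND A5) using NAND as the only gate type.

(((A3 NAND A5) NAND (A3 NAND A5)) NAND ((A3 NAND A5) NAND (A3 NAND A5)))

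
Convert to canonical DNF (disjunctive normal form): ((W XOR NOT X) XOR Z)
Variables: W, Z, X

(NOT W AND NOT Z AND NOT X) OR (NOT W AND Z AND X) OR (W AND NOT Z AND X) OR (W AND Z AND NOT X)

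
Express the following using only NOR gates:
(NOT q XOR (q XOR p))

(((((q NOR q) NOR ((((q NOR p) NOR (q NOR p)) NOR ((q NOR p) NOR (q NOR p))) NOR ((((q NOR q) NOR (p NOR p)) NOR ((q NOR q) NOR (p NOR p))) NOR (((q NOR q) NOR (p NOR p)) NOR ((q NOR q) NOR (p NOR p)))))) NOR ((q NOR q) NOR ((((q NOR p) NOR (q NOR p)) NOR ((q NOR p) NOR (q NOR p))) NOR ((((q NOR q) NOR (p NOR p)) NOR ((q NOR q) NOR (p NOR p))) NOR (((q NOR q) NOR (p NOR p)) NOR ((q NOR q) NOR (p NOR p))))))) NOR (((q NOR q) NOR ((((q NOR p) NOR (q NOR p)) NOR ((q NOR p) NOR (q NOR p))) NOR ((((q NOR q) NOR (p NOR p)) NOR ((q NOR q) NOR (p NOR p))) NOR (((q NOR q) NOR (p NOR p)) NOR ((q NOR q) NOR (p NOR p)))))) NOR ((q NOR q) NOR ((((q NOR p) NOR (q NOR p)) NOR ((q NOR p) NOR (q NOR p))) NOR ((((q NOR q) NOR (p NOR p)) NOR ((q NOR q) NOR (p NOR p))) NOR (((q NOR q) NOR (p NOR p)) NOR ((q NOR q) NOR (p NOR p)))))))) NOR (((((q NOR q) NOR (q NOR q)) NOR (((((q NOR p) NOR (q NOR p)) NOR ((q NOR p) NOR (q NOR p))) NOR ((((q NOR q) NOR (p NOR p)) NOR ((q NOR q) NOR (p NOR p))) NOR (((q NOR q) NOR (p NOR p)) NOR ((q NOR q) NOR (p NOR p))))) NOR ((((q NOR p) NOR (q NOR p)) NOR ((q NOR p) NOR (q NOR p))) NOR ((((q NOR q) NOR (p NOR p)) NOR ((q NOR q) NOR (p NOR p))) NOR (((q NOR q) NOR (p NOR p)) NOR ((q NOR q) NOR (p NOR p))))))) NOR (((q NOR q) NOR (q NOR q)) NOR (((((q NOR p) NOR (q NOR p)) NOR ((q NOR p) NOR (q NOR p))) NOR ((((q NOR q) NOR (p NOR p)) NOR ((q NOR q) NOR (p NOR p))) NOR (((q NOR q) NOR (p NOR p)) NOR ((q NOR q) NOR (p NOR p))))) NOR ((((q NOR p) NOR (q NOR p)) NOR ((q NOR p) NOR (q NOR p))) NOR ((((q NOR q) NOR (p NOR p)) NOR ((q NOR q) NOR (p NOR p))) NOR (((q NOR q) NOR (p NOR p)) NOR ((q NOR q) NOR (p NOR p)))))))) NOR ((((q NOR q) NOR (q NOR q)) NOR (((((q NOR p) NOR (q NOR p)) NOR ((q NOR p) NOR (q NOR p))) NOR ((((q NOR q) NOR (p NOR p)) NOR ((q NOR q) NOR (p NOR p))) NOR (((q NOR q) NOR (p NOR p)) NOR ((q NOR q) NOR (p NOR p))))) NOR ((((q NOR p) NOR (q NOR p)) NOR ((q NOR p) NOR (q NOR p))) NOR ((((q NOR q) NOR (p NOR p)) NOR ((q NOR q) NOR (p NOR p))) NOR (((q NOR q) NOR (p NOR p)) NOR ((q NOR q) NOR (p NOR p))))))) NOR (((q NOR q) NOR (q NOR q)) NOR (((((q NOR p) NOR (q NOR p)) NOR ((q NOR p) NOR (q NOR p))) NOR ((((q NOR q) NOR (p NOR p)) NOR ((q NOR q) NOR (p NOR p))) NOR (((q NOR q) NOR (p NOR p)) NOR ((q NOR q) NOR (p NOR p))))) NOR ((((q NOR p) NOR (q NOR p)) NOR ((q NOR p) NOR (q NOR p))) NOR ((((q NOR q) NOR (p NOR p)) NOR ((q NOR q) NOR (p NOR p))) NOR (((q NOR q) NOR (p NOR p)) NOR ((q NOR q) NOR (p NOR p))))))))))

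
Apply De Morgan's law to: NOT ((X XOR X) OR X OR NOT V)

NOT (X XOR X) AND NOT X AND V
De Morgan's: NOT(OR of terms) = AND of negations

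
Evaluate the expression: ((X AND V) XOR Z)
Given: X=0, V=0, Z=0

Substituting: ((0 AND 0) XOR 0)
= 0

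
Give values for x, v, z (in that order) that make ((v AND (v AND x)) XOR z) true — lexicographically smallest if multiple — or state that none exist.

x=0, v=0, z=1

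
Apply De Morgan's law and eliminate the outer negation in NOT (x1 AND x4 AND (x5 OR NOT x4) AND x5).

NOT x1 OR NOT x4 OR NOT (x5 OR NOT x4) OR NOT x5
De Morgan's: NOT(AND of terms) = OR of negations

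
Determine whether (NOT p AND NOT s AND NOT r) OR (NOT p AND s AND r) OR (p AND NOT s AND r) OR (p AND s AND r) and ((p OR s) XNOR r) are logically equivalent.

Yes, they are equivalent — the two output columns agree on all 8 assignments:
p | s | r | Expression 1 | Expression 2
---------------------------------------
0 | 0 | 0 | 1 | 1
0 | 0 | 1 | 0 | 0
0 | 1 | 0 | 0 | 0
0 | 1 | 1 | 1 | 1
1 | 0 | 0 | 0 | 0
1 | 0 | 1 | 1 | 1
1 | 1 | 0 | 0 | 0
1 | 1 | 1 | 1 | 1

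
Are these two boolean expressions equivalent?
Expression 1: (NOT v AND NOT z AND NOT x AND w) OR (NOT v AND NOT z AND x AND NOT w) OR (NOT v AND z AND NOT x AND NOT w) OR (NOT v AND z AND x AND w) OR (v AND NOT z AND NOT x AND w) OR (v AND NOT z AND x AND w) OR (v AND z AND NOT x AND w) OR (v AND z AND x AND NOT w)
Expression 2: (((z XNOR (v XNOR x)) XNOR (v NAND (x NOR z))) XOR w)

Yes, they are equivalent — the two output columns agree on all 16 assignments:
v | z | x | w | Expression 1 | Expression 2
-------------------------------------------
0 | 0 | 0 | 0 | 0 | 0
0 | 0 | 0 | 1 | 1 | 1
0 | 0 | 1 | 0 | 1 | 1
0 | 0 | 1 | 1 | 0 | 0
0 | 1 | 0 | 0 | 1 | 1
0 | 1 | 0 | 1 | 0 | 0
0 | 1 | 1 | 0 | 0 | 0
0 | 1 | 1 | 1 | 1 | 1
1 | 0 | 0 | 0 | 0 | 0
1 | 0 | 0 | 1 | 1 | 1
1 | 0 | 1 | 0 | 0 | 0
1 | 0 | 1 | 1 | 1 | 1
1 | 1 | 0 | 0 | 0 | 0
1 | 1 | 0 | 1 | 1 | 1
1 | 1 | 1 | 0 | 1 | 1
1 | 1 | 1 | 1 | 0 | 0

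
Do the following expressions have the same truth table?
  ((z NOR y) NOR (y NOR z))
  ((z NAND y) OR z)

No. Counterexample: with y=0, z=0, Expression 1 = 0 but Expression 2 = 1.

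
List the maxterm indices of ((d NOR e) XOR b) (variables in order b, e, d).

ΠM(1, 2, 3, 4) = (b OR e OR NOT d) AND (b OR NOT e OR d) AND (b OR NOT e OR NOT d) AND (NOT b OR e OR d)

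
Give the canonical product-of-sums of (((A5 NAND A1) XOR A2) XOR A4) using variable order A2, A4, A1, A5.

ΠM(3, 4, 5, 6, 8, 9, 10, 15) = (A2 OR A4 OR NOT A1 OR NOT A5) AND (A2 OR NOT A4 OR A1 OR A5) AND (A2 OR NOT A4 OR A1 OR NOT A5) AND (A2 OR NOT A4 OR NOT A1 OR A5) AND (NOT A2 OR A4 OR A1 OR A5) AND (NOT A2 OR A4 OR A1 OR NOT A5) AND (NOT A2 OR A4 OR NOT A1 OR A5) AND (NOT A2 OR NOT A4 OR NOT A1 OR NOT A5)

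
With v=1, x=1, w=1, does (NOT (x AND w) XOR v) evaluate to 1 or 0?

Substituting: (NOT (1 AND 1) XOR 1)
= 1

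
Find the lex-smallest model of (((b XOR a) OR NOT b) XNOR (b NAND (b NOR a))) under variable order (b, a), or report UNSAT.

b=0, a=0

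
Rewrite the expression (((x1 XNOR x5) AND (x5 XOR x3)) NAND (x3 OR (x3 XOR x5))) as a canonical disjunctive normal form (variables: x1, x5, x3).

(NOT x1 AND NOT x5 AND NOT x3) OR (NOT x1 AND x5 AND NOT x3) OR (NOT x1 AND x5 AND x3) OR (x1 AND NOT x5 AND NOT x3) OR (x1 AND NOT x5 AND x3) OR (x1 AND x5 AND x3)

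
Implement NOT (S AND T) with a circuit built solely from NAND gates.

(((S NAND T) NAND (S NAND T)) NAND ((S NAND T) NAND (S NAND T)))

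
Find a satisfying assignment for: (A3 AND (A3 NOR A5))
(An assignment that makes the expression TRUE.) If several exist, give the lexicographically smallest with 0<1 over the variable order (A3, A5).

UNSATISFIABLE - no assignment makes this expression true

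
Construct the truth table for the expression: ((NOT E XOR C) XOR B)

E | C | B | Output
------------------
0 | 0 | 0 | 1
0 | 0 | 1 | 0
0 | 1 | 0 | 0
0 | 1 | 1 | 1
1 | 0 | 0 | 0
1 | 0 | 1 | 1
1 | 1 | 0 | 1
1 | 1 | 1 | 0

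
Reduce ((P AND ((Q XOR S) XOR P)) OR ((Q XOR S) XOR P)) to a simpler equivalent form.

By absorption (E OR (E AND v) = E):
= ((Q XOR S) XOR P)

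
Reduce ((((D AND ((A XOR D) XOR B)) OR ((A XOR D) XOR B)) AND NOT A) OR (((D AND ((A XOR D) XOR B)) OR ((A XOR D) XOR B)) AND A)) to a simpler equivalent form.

By distribution ((E AND v) OR (E AND NOT v) = E) then absorption (E OR (E AND v) = E):
= ((A XOR D) XOR B)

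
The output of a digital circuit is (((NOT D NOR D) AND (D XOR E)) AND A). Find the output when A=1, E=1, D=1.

Substituting: (((NOT 1 NOR 1) AND (1 XOR 1)) AND 1)
= 0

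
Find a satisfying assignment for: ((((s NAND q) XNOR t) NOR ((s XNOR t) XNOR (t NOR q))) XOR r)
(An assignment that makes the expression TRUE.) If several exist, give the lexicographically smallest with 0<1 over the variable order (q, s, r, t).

q=0, s=0, r=1, t=0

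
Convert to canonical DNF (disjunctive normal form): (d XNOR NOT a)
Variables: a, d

(NOT a AND d) OR (a AND NOT d)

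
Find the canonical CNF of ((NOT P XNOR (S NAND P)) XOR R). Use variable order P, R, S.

(P OR NOT R OR S) AND (P OR NOT R OR NOT S) AND (NOT P OR R OR S) AND (NOT P OR NOT R OR NOT S)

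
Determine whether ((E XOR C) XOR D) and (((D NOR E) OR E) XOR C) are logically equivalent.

No. Counterexample: with C=0, E=0, D=0, Expression 1 = 0 but Expression 2 = 1.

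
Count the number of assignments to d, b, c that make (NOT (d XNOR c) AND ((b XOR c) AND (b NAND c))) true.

Satisfying assignments: (0,0,1), (1,1,0)
Count: 2 out of 8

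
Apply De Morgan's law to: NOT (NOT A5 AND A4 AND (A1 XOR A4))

A5 OR NOT A4 OR NOT (A1 XOR A4)
De Morgan's: NOT(AND of terms) = OR of negations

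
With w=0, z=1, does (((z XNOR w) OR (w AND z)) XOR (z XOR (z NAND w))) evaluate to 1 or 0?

Substituting: (((1 XNOR 0) OR (0 AND 1)) XOR (1 XOR (1 NAND 0)))
= 0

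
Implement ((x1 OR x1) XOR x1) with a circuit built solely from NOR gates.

((((((x1 NOR x1) NOR (x1 NOR x1)) NOR x1) NOR (((x1 NOR x1) NOR (x1 NOR x1)) NOR x1)) NOR ((((x1 NOR x1) NOR (x1 NOR x1)) NOR x1) NOR (((x1 NOR x1) NOR (x1 NOR x1)) NOR x1))) NOR ((((((x1 NOR x1) NOR (x1 NOR x1)) NOR ((x1 NOR x1) NOR (x1 NOR x1))) NOR (x1 NOR x1)) NOR ((((x1 NOR x1) NOR (x1 NOR x1)) NOR ((x1 NOR x1) NOR (x1 NOR x1))) NOR (x1 NOR x1))) NOR (((((x1 NOR x1) NOR (x1 NOR x1)) NOR ((x1 NOR x1) NOR (x1 NOR x1))) NOR (x1 NOR x1)) NOR ((((x1 NOR x1) NOR (x1 NOR x1)) NOR ((x1 NOR x1) NOR (x1 NOR x1))) NOR (x1 NOR x1)))))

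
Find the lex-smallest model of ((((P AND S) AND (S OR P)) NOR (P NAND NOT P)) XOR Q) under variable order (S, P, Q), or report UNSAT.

S=0, P=0, Q=1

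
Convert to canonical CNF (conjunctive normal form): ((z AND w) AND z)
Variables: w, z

(w OR z) AND (w OR NOT z) AND (NOT w OR z)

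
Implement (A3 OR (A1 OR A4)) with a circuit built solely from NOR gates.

((A3 NOR ((A1 NOR A4) NOR (A1 NOR A4))) NOR (A3 NOR ((A1 NOR A4) NOR (A1 NOR A4))))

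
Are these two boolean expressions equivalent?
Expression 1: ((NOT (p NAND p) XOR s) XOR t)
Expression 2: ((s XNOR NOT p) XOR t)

Yes, they are equivalent — the two output columns agree on all 8 assignments:
s | t | p | Expression 1 | Expression 2
---------------------------------------
0 | 0 | 0 | 0 | 0
0 | 0 | 1 | 1 | 1
0 | 1 | 0 | 1 | 1
0 | 1 | 1 | 0 | 0
1 | 0 | 0 | 1 | 1
1 | 0 | 1 | 0 | 0
1 | 1 | 0 | 0 | 0
1 | 1 | 1 | 1 | 1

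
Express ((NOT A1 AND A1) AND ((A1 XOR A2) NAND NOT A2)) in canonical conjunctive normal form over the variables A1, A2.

(A1 OR A2) AND (A1 OR NOT A2) AND (NOT A1 OR A2) AND (NOT A1 OR NOT A2)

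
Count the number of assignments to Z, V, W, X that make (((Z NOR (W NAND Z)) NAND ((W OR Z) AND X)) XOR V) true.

Satisfying assignments: (0,0,0,0), (0,0,0,1), (0,0,1,0), (0,0,1,1), (1,0,0,0), (1,0,0,1), (1,0,1,0), (1,0,1,1)
Count: 8 out of 16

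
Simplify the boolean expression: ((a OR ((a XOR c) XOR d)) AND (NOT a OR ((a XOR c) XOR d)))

By distribution ((E OR v) AND (E OR NOT v) = E):
= ((a XOR c) XOR d)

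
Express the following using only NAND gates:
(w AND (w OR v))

((w NAND ((w NAND w) NAND (v NAND v))) NAND (w NAND ((w NAND w) NAND (v NAND v))))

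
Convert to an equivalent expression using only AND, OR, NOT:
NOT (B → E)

B AND NOT E
(Negated implication: NOT(A → B) = A AND NOT B)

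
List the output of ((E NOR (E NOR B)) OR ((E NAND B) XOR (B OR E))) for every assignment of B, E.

B | E | Output
--------------
0 | 0 | 1
0 | 1 | 0
1 | 0 | 1
1 | 1 | 1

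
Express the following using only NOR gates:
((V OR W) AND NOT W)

((((V NOR W) NOR (V NOR W)) NOR ((V NOR W) NOR (V NOR W))) NOR ((W NOR W) NOR (W NOR W)))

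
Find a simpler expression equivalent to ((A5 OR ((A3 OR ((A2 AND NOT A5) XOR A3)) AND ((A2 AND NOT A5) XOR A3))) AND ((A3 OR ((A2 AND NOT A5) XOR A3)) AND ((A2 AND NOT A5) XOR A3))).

By absorption (E AND (E OR v) = E) then absorption (E AND (E OR v) = E):
= ((A2 AND NOT A5) XOR A3)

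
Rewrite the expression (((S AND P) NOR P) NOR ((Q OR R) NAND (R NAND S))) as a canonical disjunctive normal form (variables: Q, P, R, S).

(NOT Q AND P AND R AND NOT S) OR (Q AND P AND NOT R AND NOT S) OR (Q AND P AND NOT R AND S) OR (Q AND P AND R AND NOT S)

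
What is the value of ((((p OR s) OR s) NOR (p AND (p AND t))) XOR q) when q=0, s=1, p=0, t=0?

Substituting: ((((0 OR 1) OR 1) NOR (0 AND (0 AND 0))) XOR 0)
= 0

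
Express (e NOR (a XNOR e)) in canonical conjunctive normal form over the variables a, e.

(a OR e) AND (a OR NOT e) AND (NOT a OR NOT e)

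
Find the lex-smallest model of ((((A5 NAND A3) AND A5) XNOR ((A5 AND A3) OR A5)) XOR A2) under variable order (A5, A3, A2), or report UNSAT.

A5=0, A3=0, A2=0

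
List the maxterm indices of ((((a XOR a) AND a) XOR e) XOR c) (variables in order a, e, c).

ΠM(0, 3, 4, 7) = (a OR e OR c) AND (a OR NOT e OR NOT c) AND (NOT a OR e OR c) AND (NOT a OR NOT e OR NOT c)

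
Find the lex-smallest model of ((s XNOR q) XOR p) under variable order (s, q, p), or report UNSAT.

s=0, q=0, p=0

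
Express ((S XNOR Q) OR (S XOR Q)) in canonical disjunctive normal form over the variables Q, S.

(NOT Q AND NOT S) OR (NOT Q AND S) OR (Q AND NOT S) OR (Q AND S)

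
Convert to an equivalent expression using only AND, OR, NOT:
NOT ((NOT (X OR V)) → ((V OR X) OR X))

(NOT (X OR V)) AND NOT ((V OR X) OR X)
(Negated implication: NOT(A → B) = A AND NOT B)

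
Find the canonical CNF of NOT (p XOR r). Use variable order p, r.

(p OR NOT r) AND (NOT p OR r)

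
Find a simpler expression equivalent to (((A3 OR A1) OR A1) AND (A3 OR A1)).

By absorption (E AND (E OR v) = E):
= (A3 OR A1)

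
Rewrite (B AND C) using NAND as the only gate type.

((B NAND C) NAND (B NAND C))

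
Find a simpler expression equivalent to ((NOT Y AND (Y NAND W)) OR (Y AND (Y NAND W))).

By distribution ((E AND v) OR (E AND NOT v) = E):
= (Y NAND W)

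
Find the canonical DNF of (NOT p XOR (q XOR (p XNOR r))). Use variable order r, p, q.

(NOT r AND NOT p AND q) OR (NOT r AND p AND q) OR (r AND NOT p AND NOT q) OR (r AND p AND NOT q)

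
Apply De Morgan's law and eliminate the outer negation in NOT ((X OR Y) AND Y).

NOT (X OR Y) OR NOT Y
De Morgan's: NOT(AND of terms) = OR of negations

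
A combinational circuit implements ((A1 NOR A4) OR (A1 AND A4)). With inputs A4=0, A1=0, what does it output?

Substituting: ((0 NOR 0) OR (0 AND 0))
= 1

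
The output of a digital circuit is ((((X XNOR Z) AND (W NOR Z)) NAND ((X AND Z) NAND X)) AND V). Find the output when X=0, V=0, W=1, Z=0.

Substituting: ((((0 XNOR 0) AND (1 NOR 0)) NAND ((0 AND 0) NAND 0)) AND 0)
= 0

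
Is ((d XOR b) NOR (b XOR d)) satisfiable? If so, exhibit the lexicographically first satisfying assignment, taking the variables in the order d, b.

d=0, b=0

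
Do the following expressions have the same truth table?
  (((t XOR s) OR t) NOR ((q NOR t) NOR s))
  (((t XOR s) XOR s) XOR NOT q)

No. Counterexample: with q=0, t=0, s=1, Expression 1 = 0 but Expression 2 = 1.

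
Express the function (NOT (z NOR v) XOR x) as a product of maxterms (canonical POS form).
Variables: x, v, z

ΠM(0, 5, 6, 7) = (x OR v OR z) AND (NOT x OR v OR NOT z) AND (NOT x OR NOT v OR z) AND (NOT x OR NOT v OR NOT z)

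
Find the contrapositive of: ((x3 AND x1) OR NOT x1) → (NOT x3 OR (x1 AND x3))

Contrapositive: NOT (NOT x3 OR (x1 AND x3)) → NOT ((x3 AND x1) OR NOT x1)
Note: A statement and its contrapositive are logically equivalent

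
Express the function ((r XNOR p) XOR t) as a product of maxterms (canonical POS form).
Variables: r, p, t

ΠM(1, 2, 4, 7) = (r OR p OR NOT t) AND (r OR NOT p OR t) AND (NOT r OR p OR t) AND (NOT r OR NOT p OR NOT t)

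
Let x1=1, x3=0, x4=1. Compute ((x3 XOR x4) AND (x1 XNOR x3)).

Substituting: ((0 XOR 1) AND (1 XNOR 0))
= 0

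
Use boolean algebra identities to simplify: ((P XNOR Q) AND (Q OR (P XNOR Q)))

By absorption (E AND (E OR v) = E):
= (P XNOR Q)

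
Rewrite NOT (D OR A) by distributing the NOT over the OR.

NOT D AND NOT A
De Morgan's: NOT(OR of terms) = AND of negations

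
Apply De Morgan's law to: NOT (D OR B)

NOT D AND NOT B
De Morgan's: NOT(OR of terms) = AND of negations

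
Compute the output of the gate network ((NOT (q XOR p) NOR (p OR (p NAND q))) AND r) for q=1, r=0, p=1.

Substituting: ((NOT (1 XOR 1) NOR (1 OR (1 NAND 1))) AND 0)
= 0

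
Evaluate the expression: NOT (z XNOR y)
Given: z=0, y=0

Substituting: NOT (0 XNOR 0)
= 0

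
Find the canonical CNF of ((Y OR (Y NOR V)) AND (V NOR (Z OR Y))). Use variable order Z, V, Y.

(Z OR V OR NOT Y) AND (Z OR NOT V OR Y) AND (Z OR NOT V OR NOT Y) AND (NOT Z OR V OR Y) AND (NOT Z OR V OR NOT Y) AND (NOT Z OR NOT V OR Y) AND (NOT Z OR NOT V OR NOT Y)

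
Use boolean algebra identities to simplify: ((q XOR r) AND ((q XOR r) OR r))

By absorption (E AND (E OR v) = E):
= (q XOR r)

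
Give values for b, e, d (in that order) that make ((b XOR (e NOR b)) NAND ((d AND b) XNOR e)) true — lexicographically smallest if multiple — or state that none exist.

b=0, e=1, d=0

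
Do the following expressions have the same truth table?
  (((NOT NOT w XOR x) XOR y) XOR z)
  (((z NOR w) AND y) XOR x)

No. Counterexample: with x=0, w=0, y=0, z=1, Expression 1 = 1 but Expression 2 = 0.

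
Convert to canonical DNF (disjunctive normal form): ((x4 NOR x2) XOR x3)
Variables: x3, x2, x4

(NOT x3 AND NOT x2 AND NOT x4) OR (x3 AND NOT x2 AND x4) OR (x3 AND x2 AND NOT x4) OR (x3 AND x2 AND x4)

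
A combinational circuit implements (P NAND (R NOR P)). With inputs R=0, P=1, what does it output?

Substituting: (1 NAND (0 NOR 1))
= 1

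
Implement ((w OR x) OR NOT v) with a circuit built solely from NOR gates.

((((w NOR x) NOR (w NOR x)) NOR (v NOR v)) NOR (((w NOR x) NOR (w NOR x)) NOR (v NOR v)))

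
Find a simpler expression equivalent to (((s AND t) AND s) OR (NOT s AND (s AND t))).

By distribution ((E AND v) OR (E AND NOT v) = E):
= (s AND t)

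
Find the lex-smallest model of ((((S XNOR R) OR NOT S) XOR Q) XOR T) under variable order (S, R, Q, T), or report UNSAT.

S=0, R=0, Q=0, T=0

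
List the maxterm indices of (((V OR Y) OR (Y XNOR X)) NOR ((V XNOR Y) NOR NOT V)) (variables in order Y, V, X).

ΠM(0, 2, 3, 4, 5, 6, 7) = (Y OR V OR X) AND (Y OR NOT V OR X) AND (Y OR NOT V OR NOT X) AND (NOT Y OR V OR X) AND (NOT Y OR V OR NOT X) AND (NOT Y OR NOT V OR X) AND (NOT Y OR NOT V OR NOT X)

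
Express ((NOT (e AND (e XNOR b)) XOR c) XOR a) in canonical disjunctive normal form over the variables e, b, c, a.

(NOT e AND NOT b AND NOT c AND NOT a) OR (NOT e AND NOT b AND c AND a) OR (NOT e AND b AND NOT c AND NOT a) OR (NOT e AND b AND c AND a) OR (e AND NOT b AND NOT c AND NOT a) OR (e AND NOT b AND c AND a) OR (e AND b AND NOT c AND a) OR (e AND b AND c AND NOT a)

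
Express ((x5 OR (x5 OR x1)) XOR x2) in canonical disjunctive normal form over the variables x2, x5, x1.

(NOT x2 AND NOT x5 AND x1) OR (NOT x2 AND x5 AND NOT x1) OR (NOT x2 AND x5 AND x1) OR (x2 AND NOT x5 AND NOT x1)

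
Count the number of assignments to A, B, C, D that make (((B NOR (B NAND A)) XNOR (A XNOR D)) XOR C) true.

Satisfying assignments: (0,0,0,1), (0,0,1,0), (0,1,0,1), (0,1,1,0), (1,0,0,0), (1,0,1,1), (1,1,0,0), (1,1,1,1)
Count: 8 out of 16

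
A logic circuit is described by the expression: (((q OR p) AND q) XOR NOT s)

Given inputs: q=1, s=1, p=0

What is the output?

Substituting: (((1 OR 0) AND 1) XOR NOT 1)
= 1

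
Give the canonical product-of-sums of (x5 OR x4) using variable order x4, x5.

ΠM(0) = (x4 OR x5)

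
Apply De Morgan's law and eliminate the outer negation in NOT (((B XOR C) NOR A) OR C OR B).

NOT ((B XOR C) NOR A) AND NOT C AND NOT B
De Morgan's: NOT(OR of terms) = AND of negations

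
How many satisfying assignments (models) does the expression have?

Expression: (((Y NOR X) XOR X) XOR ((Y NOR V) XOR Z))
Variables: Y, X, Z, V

Satisfying assignments: (0,0,0,1), (0,0,1,0), (0,1,0,1), (0,1,1,0), (1,0,1,0), (1,0,1,1), (1,1,0,0), (1,1,0,1)
Count: 8 out of 16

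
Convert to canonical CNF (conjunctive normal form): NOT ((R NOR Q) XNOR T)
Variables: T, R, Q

(T OR R OR NOT Q) AND (T OR NOT R OR Q) AND (T OR NOT R OR NOT Q) AND (NOT T OR R OR Q)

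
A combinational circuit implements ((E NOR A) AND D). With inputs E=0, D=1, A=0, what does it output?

Substituting: ((0 NOR 0) AND 1)
= 1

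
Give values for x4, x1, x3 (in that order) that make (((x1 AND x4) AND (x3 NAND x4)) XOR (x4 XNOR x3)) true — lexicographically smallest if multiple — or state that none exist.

x4=0, x1=0, x3=0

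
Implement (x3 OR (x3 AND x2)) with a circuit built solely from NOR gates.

((x3 NOR ((x3 NOR x3) NOR (x2 NOR x2))) NOR (x3 NOR ((x3 NOR x3) NOR (x2 NOR x2))))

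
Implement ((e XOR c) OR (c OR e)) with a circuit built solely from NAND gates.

((((e NAND (e NAND c)) NAND (c NAND (e NAND c))) NAND ((e NAND (e NAND c)) NAND (c NAND (e NAND c)))) NAND (((c NAND c) NAND (e NAND e)) NAND ((c NAND c) NAND (e NAND e))))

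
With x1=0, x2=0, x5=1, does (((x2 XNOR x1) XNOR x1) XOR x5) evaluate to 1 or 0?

Substituting: (((0 XNOR 0) XNOR 0) XOR 1)
= 1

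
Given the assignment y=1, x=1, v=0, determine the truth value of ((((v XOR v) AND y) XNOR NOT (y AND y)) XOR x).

Substituting: ((((0 XOR 0) AND 1) XNOR NOT (1 AND 1)) XOR 1)
= 0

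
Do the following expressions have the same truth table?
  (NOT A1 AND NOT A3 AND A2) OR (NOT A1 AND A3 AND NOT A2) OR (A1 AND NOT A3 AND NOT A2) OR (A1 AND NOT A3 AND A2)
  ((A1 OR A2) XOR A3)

Yes, they are equivalent — the two output columns agree on all 8 assignments:
A1 | A3 | A2 | Expression 1 | Expression 2
------------------------------------------
0 | 0 | 0 | 0 | 0
0 | 0 | 1 | 1 | 1
0 | 1 | 0 | 1 | 1
0 | 1 | 1 | 0 | 0
1 | 0 | 0 | 1 | 1
1 | 0 | 1 | 1 | 1
1 | 1 | 0 | 0 | 0
1 | 1 | 1 | 0 | 0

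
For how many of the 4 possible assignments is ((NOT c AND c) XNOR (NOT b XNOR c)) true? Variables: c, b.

Satisfying assignments: (0,0), (1,1)
Count: 2 out of 4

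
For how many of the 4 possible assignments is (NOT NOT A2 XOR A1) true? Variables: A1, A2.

Satisfying assignments: (0,1), (1,0)
Count: 2 out of 4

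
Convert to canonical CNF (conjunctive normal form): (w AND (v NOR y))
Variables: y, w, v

(y OR w OR v) AND (y OR w OR NOT v) AND (y OR NOT w OR NOT v) AND (NOT y OR w OR v) AND (NOT y OR w OR NOT v) AND (NOT y OR NOT w OR v) AND (NOT y OR NOT w OR NOT v)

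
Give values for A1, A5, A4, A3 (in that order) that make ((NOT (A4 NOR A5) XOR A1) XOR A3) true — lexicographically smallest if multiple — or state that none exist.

A1=0, A5=0, A4=0, A3=1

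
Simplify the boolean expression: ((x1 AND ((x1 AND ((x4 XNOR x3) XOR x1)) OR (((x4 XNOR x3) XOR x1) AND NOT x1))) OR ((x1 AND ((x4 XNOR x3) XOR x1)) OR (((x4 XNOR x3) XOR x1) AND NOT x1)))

By absorption (E OR (E AND v) = E) then distribution ((E AND v) OR (E AND NOT v) = E):
= ((x4 XNOR x3) XOR x1)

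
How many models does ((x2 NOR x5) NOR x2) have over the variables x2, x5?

Satisfying assignments: (0,1)
Count: 1 out of 4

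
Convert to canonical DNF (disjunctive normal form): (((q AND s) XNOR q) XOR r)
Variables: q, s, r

(NOT q AND NOT s AND NOT r) OR (NOT q AND s AND NOT r) OR (q AND NOT s AND r) OR (q AND s AND NOT r)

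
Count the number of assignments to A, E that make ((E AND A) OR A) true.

Satisfying assignments: (1,0), (1,1)
Count: 2 out of 4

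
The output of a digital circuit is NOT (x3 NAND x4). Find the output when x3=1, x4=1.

Substituting: NOT (1 NAND 1)
= 1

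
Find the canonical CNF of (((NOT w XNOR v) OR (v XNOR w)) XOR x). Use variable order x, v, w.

(NOT x OR v OR w) AND (NOT x OR v OR NOT w) AND (NOT x OR NOT v OR w) AND (NOT x OR NOT v OR NOT w)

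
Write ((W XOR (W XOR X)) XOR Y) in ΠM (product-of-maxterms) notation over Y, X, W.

ΠM(0, 1, 6, 7) = (Y OR X OR W) AND (Y OR X OR NOT W) AND (NOT Y OR NOT X OR W) AND (NOT Y OR NOT X OR NOT W)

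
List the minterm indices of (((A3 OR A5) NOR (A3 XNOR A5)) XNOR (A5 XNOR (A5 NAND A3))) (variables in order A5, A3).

Σm(0, 1, 3) = (NOT A5 AND NOT A3) OR (NOT A5 AND A3) OR (A5 AND A3)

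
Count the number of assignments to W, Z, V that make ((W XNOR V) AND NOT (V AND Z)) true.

Satisfying assignments: (0,0,0), (0,1,0), (1,0,1)
Count: 3 out of 8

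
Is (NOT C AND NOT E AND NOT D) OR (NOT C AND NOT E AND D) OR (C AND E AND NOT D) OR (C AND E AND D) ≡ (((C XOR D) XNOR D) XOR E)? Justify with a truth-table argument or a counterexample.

Yes, they are equivalent — the two output columns agree on all 8 assignments:
C | E | D | Expression 1 | Expression 2
---------------------------------------
0 | 0 | 0 | 1 | 1
0 | 0 | 1 | 1 | 1
0 | 1 | 0 | 0 | 0
0 | 1 | 1 | 0 | 0
1 | 0 | 0 | 0 | 0
1 | 0 | 1 | 0 | 0
1 | 1 | 0 | 1 | 1
1 | 1 | 1 | 1 | 1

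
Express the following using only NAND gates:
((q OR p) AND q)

((((q NAND q) NAND (p NAND p)) NAND q) NAND (((q NAND q) NAND (p NAND p)) NAND q))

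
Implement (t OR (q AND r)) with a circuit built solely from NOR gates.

((t NOR ((q NOR q) NOR (r NOR r))) NOR (t NOR ((q NOR q) NOR (r NOR r))))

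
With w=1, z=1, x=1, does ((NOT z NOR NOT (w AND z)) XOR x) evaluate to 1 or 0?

Substituting: ((NOT 1 NOR NOT (1 AND 1)) XOR 1)
= 0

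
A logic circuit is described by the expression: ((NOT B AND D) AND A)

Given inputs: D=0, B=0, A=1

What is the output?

Substituting: ((NOT 0 AND 0) AND 1)
= 0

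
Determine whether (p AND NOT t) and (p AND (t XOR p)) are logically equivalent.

Yes, they are equivalent — the two output columns agree on all 4 assignments:
p | t | Expression 1 | Expression 2
-----------------------------------
0 | 0 | 0 | 0
0 | 1 | 0 | 0
1 | 0 | 1 | 1
1 | 1 | 0 | 0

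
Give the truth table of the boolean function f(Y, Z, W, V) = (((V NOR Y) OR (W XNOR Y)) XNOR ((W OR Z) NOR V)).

Y | Z | W | V | Output
----------------------
0 | 0 | 0 | 0 | 1
0 | 0 | 0 | 1 | 0
0 | 0 | 1 | 0 | 0
0 | 0 | 1 | 1 | 1
0 | 1 | 0 | 0 | 0
0 | 1 | 0 | 1 | 0
0 | 1 | 1 | 0 | 0
0 | 1 | 1 | 1 | 1
1 | 0 | 0 | 0 | 0
1 | 0 | 0 | 1 | 1
1 | 0 | 1 | 0 | 0
1 | 0 | 1 | 1 | 0
1 | 1 | 0 | 0 | 1
1 | 1 | 0 | 1 | 1
1 | 1 | 1 | 0 | 0
1 | 1 | 1 | 1 | 0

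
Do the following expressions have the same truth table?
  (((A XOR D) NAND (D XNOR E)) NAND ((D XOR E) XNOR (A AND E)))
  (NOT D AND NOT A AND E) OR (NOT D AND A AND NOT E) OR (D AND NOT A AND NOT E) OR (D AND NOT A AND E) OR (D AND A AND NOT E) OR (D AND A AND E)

Yes, they are equivalent — the two output columns agree on all 8 assignments:
D | A | E | Expression 1 | Expression 2
---------------------------------------
0 | 0 | 0 | 0 | 0
0 | 0 | 1 | 1 | 1
0 | 1 | 0 | 1 | 1
0 | 1 | 1 | 0 | 0
1 | 0 | 0 | 1 | 1
1 | 0 | 1 | 1 | 1
1 | 1 | 0 | 1 | 1
1 | 1 | 1 | 1 | 1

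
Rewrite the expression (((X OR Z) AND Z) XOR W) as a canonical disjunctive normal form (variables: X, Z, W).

(NOT X AND NOT Z AND W) OR (NOT X AND Z AND NOT W) OR (X AND NOT Z AND W) OR (X AND Z AND NOT W)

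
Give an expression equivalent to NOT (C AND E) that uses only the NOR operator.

(((C NOR C) NOR (E NOR E)) NOR ((C NOR C) NOR (E NOR E)))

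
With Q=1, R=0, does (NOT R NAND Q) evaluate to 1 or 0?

Substituting: (NOT 0 NAND 1)
= 0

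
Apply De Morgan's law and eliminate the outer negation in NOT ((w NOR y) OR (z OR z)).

NOT (w NOR y) AND NOT (z OR z)
De Morgan's: NOT(OR of terms) = AND of negations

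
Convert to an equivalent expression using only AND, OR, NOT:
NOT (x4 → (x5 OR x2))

x4 AND NOT (x5 OR x2)
(Negated implication: NOT(A → B) = A AND NOT B)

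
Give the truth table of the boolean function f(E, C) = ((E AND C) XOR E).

E | C | Output
--------------
0 | 0 | 0
0 | 1 | 0
1 | 0 | 1
1 | 1 | 0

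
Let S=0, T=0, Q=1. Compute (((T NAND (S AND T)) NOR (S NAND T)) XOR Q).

Substituting: (((0 NAND (0 AND 0)) NOR (0 NAND 0)) XOR 1)
= 1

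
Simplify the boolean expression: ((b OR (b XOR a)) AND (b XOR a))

By absorption (E AND (E OR v) = E):
= (b XOR a)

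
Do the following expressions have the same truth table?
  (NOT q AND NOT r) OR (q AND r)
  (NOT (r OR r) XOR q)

Yes, they are equivalent — the two output columns agree on all 4 assignments:
q | r | Expression 1 | Expression 2
-----------------------------------
0 | 0 | 1 | 1
0 | 1 | 0 | 0
1 | 0 | 0 | 0
1 | 1 | 1 | 1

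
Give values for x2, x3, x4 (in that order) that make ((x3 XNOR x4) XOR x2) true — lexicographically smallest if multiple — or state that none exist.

x2=0, x3=0, x4=0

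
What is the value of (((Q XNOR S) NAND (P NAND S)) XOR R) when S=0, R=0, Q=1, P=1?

Substituting: (((1 XNOR 0) NAND (1 NAND 0)) XOR 0)
= 1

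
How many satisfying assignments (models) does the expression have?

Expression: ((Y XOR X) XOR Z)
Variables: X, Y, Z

Satisfying assignments: (0,0,1), (0,1,0), (1,0,0), (1,1,1)
Count: 4 out of 8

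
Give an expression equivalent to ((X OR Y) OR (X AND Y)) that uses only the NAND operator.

((((X NAND X) NAND (Y NAND Y)) NAND ((X NAND X) NAND (Y NAND Y))) NAND (((X NAND Y) NAND (X NAND Y)) NAND ((X NAND Y) NAND (X NAND Y))))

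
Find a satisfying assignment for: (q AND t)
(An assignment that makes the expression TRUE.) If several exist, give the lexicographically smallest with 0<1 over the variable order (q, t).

q=1, t=1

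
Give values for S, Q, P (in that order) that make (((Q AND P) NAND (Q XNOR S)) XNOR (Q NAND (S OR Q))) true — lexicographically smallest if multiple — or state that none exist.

S=0, Q=0, P=0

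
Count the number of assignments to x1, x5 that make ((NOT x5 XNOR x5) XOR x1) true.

Satisfying assignments: (1,0), (1,1)
Count: 2 out of 4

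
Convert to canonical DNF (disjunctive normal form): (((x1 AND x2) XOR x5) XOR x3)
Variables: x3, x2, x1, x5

(NOT x3 AND NOT x2 AND NOT x1 AND x5) OR (NOT x3 AND NOT x2 AND x1 AND x5) OR (NOT x3 AND x2 AND NOT x1 AND x5) OR (NOT x3 AND x2 AND x1 AND NOT x5) OR (x3 AND NOT x2 AND NOT x1 AND NOT x5) OR (x3 AND NOT x2 AND x1 AND NOT x5) OR (x3 AND x2 AND NOT x1 AND NOT x5) OR (x3 AND x2 AND x1 AND x5)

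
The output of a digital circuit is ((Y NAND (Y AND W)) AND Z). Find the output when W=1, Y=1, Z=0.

Substituting: ((1 NAND (1 AND 1)) AND 0)
= 0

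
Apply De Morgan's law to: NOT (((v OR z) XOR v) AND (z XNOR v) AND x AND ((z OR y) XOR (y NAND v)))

NOT ((v OR z) XOR v) OR NOT (z XNOR v) OR NOT x OR NOT ((z OR y) XOR (y NAND v))
De Morgan's: NOT(AND of terms) = OR of negations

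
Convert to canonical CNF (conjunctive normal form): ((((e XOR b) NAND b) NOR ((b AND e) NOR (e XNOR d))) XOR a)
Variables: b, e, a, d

(b OR e OR a OR d) AND (b OR e OR a OR NOT d) AND (b OR NOT e OR a OR d) AND (b OR NOT e OR a OR NOT d) AND (NOT b OR e OR a OR NOT d) AND (NOT b OR e OR NOT a OR d) AND (NOT b OR NOT e OR a OR d) AND (NOT b OR NOT e OR a OR NOT d)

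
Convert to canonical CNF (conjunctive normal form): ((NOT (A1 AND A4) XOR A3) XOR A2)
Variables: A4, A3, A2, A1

(A4 OR A3 OR NOT A2 OR A1) AND (A4 OR A3 OR NOT A2 OR NOT A1) AND (A4 OR NOT A3 OR A2 OR A1) AND (A4 OR NOT A3 OR A2 OR NOT A1) AND (NOT A4 OR A3 OR A2 OR NOT A1) AND (NOT A4 OR A3 OR NOT A2 OR A1) AND (NOT A4 OR NOT A3 OR A2 OR A1) AND (NOT A4 OR NOT A3 OR NOT A2 OR NOT A1)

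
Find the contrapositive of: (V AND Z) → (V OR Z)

Contrapositive: NOT (V OR Z) → NOT (V AND Z)
Note: A statement and its contrapositive are logically equivalent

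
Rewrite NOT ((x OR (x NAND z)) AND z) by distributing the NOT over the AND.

NOT (x OR (x NAND z)) OR NOT z
De Morgan's: NOT(AND of terms) = OR of negations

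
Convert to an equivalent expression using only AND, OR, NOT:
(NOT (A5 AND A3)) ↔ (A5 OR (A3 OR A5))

((NOT (A5 AND A3)) AND (A5 OR (A3 OR A5))) OR ((A5 AND A3) AND NOT (A5 OR (A3 OR A5)))
(Biconditional = both true or both false)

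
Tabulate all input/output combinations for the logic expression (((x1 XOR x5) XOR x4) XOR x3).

x4 | x3 | x5 | x1 | Output
--------------------------
0 | 0 | 0 | 0 | 0
0 | 0 | 0 | 1 | 1
0 | 0 | 1 | 0 | 1
0 | 0 | 1 | 1 | 0
0 | 1 | 0 | 0 | 1
0 | 1 | 0 | 1 | 0
0 | 1 | 1 | 0 | 0
0 | 1 | 1 | 1 | 1
1 | 0 | 0 | 0 | 1
1 | 0 | 0 | 1 | 0
1 | 0 | 1 | 0 | 0
1 | 0 | 1 | 1 | 1
1 | 1 | 0 | 0 | 0
1 | 1 | 0 | 1 | 1
1 | 1 | 1 | 0 | 1
1 | 1 | 1 | 1 | 0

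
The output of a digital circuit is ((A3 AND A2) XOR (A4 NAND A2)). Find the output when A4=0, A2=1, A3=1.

Substituting: ((1 AND 1) XOR (0 NAND 1))
= 0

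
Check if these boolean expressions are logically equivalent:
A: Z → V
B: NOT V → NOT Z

Yes, Contrapositive is always equivalent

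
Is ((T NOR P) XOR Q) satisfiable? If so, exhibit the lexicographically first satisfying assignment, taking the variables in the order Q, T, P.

Q=0, T=0, P=0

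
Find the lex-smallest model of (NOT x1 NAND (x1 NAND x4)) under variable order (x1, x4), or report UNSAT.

x1=1, x4=0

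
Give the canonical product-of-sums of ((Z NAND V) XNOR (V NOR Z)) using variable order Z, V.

ΠM(1, 2) = (Z OR NOT V) AND (NOT Z OR V)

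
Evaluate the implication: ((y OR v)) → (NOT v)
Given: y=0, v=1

Antecedent ((y OR v)) = 1; consequent (NOT v) = 0.
1 → 0 = 0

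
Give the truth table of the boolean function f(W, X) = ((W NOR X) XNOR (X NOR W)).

W | X | Output
--------------
0 | 0 | 1
0 | 1 | 1
1 | 0 | 1
1 | 1 | 1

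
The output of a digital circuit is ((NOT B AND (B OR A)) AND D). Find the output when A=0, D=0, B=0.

Substituting: ((NOT 0 AND (0 OR 0)) AND 0)
= 0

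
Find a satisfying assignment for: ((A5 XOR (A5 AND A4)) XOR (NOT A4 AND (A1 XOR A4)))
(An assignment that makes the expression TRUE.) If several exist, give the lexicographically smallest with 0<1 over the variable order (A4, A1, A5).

A4=0, A1=0, A5=1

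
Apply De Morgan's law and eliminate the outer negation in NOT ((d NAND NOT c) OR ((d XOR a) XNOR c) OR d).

NOT (d NAND NOT c) AND NOT ((d XOR a) XNOR c) AND NOT d
De Morgan's: NOT(OR of terms) = AND of negations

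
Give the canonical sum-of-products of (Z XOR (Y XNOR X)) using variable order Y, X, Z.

Σm(0, 3, 5, 6) = (NOT Y AND NOT X AND NOT Z) OR (NOT Y AND X AND Z) OR (Y AND NOT X AND Z) OR (Y AND X AND NOT Z)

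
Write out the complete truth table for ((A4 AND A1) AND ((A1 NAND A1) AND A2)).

A4 | A2 | A1 | Output
---------------------
0 | 0 | 0 | 0
0 | 0 | 1 | 0
0 | 1 | 0 | 0
0 | 1 | 1 | 0
1 | 0 | 0 | 0
1 | 0 | 1 | 0
1 | 1 | 0 | 0
1 | 1 | 1 | 0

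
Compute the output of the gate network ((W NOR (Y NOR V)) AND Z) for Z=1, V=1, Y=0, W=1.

Substituting: ((1 NOR (0 NOR 1)) AND 1)
= 0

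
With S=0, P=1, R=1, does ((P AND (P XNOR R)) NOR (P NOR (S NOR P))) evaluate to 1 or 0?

Substituting: ((1 AND (1 XNOR 1)) NOR (1 NOR (0 NOR 1)))
= 0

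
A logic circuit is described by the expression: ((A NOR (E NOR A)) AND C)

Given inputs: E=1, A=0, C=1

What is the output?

Substituting: ((0 NOR (1 NOR 0)) AND 1)
= 1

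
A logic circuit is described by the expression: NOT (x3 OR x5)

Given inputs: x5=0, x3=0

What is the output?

Substituting: NOT (0 OR 0)
= 1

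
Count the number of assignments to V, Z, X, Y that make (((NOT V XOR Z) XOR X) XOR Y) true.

Satisfying assignments: (0,0,0,0), (0,0,1,1), (0,1,0,1), (0,1,1,0), (1,0,0,1), (1,0,1,0), (1,1,0,0), (1,1,1,1)
Count: 8 out of 16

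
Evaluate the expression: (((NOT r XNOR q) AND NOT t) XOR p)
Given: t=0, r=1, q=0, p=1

Substituting: (((NOT 1 XNOR 0) AND NOT 0) XOR 1)
= 0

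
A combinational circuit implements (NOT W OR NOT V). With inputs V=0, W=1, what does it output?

Substituting: (NOT 1 OR NOT 0)
= 1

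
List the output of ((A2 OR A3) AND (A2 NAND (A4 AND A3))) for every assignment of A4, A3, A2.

A4 | A3 | A2 | Output
---------------------
0 | 0 | 0 | 0
0 | 0 | 1 | 1
0 | 1 | 0 | 1
0 | 1 | 1 | 1
1 | 0 | 0 | 0
1 | 0 | 1 | 1
1 | 1 | 0 | 1
1 | 1 | 1 | 0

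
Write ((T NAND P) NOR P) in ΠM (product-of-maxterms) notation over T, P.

ΠM(0, 1, 2, 3) = (T OR P) AND (T OR NOT P) AND (NOT T OR P) AND (NOT T OR NOT P)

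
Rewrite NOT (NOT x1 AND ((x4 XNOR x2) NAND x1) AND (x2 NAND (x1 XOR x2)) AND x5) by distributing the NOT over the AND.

x1 OR NOT ((x4 XNOR x2) NAND x1) OR NOT (x2 NAND (x1 XOR x2)) OR NOT x5
De Morgan's: NOT(AND of terms) = OR of negations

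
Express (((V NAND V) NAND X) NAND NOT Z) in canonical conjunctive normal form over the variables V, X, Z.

(V OR X OR Z) AND (NOT V OR X OR Z) AND (NOT V OR NOT X OR Z)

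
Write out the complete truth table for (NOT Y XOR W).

W | Y | Output
--------------
0 | 0 | 1
0 | 1 | 0
1 | 0 | 0
1 | 1 | 1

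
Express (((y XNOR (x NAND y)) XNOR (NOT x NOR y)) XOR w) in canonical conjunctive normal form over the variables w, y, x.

(w OR y OR NOT x) AND (w OR NOT y OR x) AND (NOT w OR y OR x) AND (NOT w OR NOT y OR NOT x)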